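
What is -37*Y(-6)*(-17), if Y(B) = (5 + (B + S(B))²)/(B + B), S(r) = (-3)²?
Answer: -4403/6 ≈ -733.83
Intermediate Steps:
S(r) = 9
Y(B) = (5 + (9 + B)²)/(2*B) (Y(B) = (5 + (B + 9)²)/(B + B) = (5 + (9 + B)²)/((2*B)) = (5 + (9 + B)²)*(1/(2*B)) = (5 + (9 + B)²)/(2*B))
-37*Y(-6)*(-17) = -37*(5 + (9 - 6)²)/(2*(-6))*(-17) = -37*(-1)*(5 + 3²)/(2*6)*(-17) = -37*(-1)*(5 + 9)/(2*6)*(-17) = -37*(-1)*14/(2*6)*(-17) = -37*(-7/6)*(-17) = (259/6)*(-17) = -4403/6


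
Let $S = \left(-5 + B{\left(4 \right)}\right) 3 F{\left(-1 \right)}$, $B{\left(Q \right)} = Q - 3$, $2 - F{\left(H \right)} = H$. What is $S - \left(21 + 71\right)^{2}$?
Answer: $-8500$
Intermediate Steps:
$F{\left(H \right)} = 2 - H$
$B{\left(Q \right)} = -3 + Q$ ($B{\left(Q \right)} = Q - 3 = -3 + Q$)
$S = -36$ ($S = \left(-5 + \left(-3 + 4\right)\right) 3 \left(2 - -1\right) = \left(-5 + 1\right) 3 \left(2 + 1\right) = \left(-4\right) 3 \cdot 3 = \left(-12\right) 3 = -36$)
$S - \left(21 + 71\right)^{2} = -36 - \left(21 + 71\right)^{2} = -36 - 92^{2} = -36 - 8464 = -8500$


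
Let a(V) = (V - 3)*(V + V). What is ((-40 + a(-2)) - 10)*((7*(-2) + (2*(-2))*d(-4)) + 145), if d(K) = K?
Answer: -4410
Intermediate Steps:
a(V) = 2*V*(-3 + V) (a(V) = (-3 + V)*(2*V) = 2*V*(-3 + V))
((-40 + a(-2)) - 10)*((7*(-2) + (2*(-2))*d(-4)) + 145) = ((-40 + 2*(-2)*(-3 - 2)) - 10)*((7*(-2) + (2*(-2))*(-4)) + 145) = ((-40 + 2*(-2)*(-5)) - 10)*((-14 - 4*(-4)) + 145) = ((-40 + 20) - 10)*((-14 + 16) + 145) = (-20 - 10)*(2 + 145) = -30*147 = -4410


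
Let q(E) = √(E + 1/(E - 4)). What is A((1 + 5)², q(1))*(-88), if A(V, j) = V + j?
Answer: -3168 - 88*√6/3 ≈ -3239.9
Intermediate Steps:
q(E) = √(E + 1/(-4 + E))
A((1 + 5)², q(1))*(-88) = ((1 + 5)² + √((1 + 1*(-4 + 1))/(-4 + 1)))*(-88) = (6² + √((1 + 1*(-3))/(-3)))*(-88) = (36 + √(-(1 - 3)/3))*(-88) = (36 + √(-⅓*(-2)))*(-88) = (36 + √(⅔))*(-88) = (36 + √6/3)*(-88) = -3168 - 88*√6/3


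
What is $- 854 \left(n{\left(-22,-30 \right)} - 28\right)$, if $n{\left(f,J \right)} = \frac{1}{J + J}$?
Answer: $\frac{717787}{30} \approx 23926.0$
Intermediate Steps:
$n{\left(f,J \right)} = \frac{1}{2 J}$
$- 854 \left(n{\left(-22,-30 \right)} - 28\right) = - 854 \left(\frac{1}{2 \left(-30\right)} - 28\right) = - 854 \left(\frac{1}{2} \left(- \frac{1}{30}\right) - 28\right) = - 854 \left(- \frac{1}{60} - 28\right) = \left(-854\right) \left(- \frac{1681}{60}\right) = \frac{717787}{30}$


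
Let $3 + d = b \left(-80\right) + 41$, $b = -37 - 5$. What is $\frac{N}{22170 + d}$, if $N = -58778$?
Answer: $- \frac{29389}{12784} \approx -2.2989$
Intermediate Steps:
$b = -42$ ($b = -37 - 5 = -42$)
$d = 3398$ ($d = -3 + \left(\left(-42\right) \left(-80\right) + 41\right) = -3 + \left(3360 + 41\right) = -3 + 3401 = 3398$)
$\frac{N}{22170 + d} = - \frac{58778}{22170 + 3398} = - \frac{58778}{25568} = \left(-58778\right) \frac{1}{25568} = - \frac{29389}{12784}$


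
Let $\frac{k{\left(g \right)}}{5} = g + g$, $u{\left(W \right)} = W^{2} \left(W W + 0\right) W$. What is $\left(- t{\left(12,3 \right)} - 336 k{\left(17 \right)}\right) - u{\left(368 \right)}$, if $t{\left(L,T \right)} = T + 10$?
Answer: $-6748994854701$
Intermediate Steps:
$t{\left(L,T \right)} = 10 + T$
$u{\left(W \right)} = W^{5}$ ($u{\left(W \right)} = W^{2} \left(W^{2} + 0\right) W = W^{2} W^{2} W = W^{4} W = W^{5}$)
$k{\left(g \right)} = 10 g$ ($k{\left(g \right)} = 5 \left(g + g\right) = 5 \cdot 2 g = 10 g$)
$\left(- t{\left(12,3 \right)} - 336 k{\left(17 \right)}\right) - u{\left(368 \right)} = \left(- (10 + 3) - 336 \cdot 10 \cdot 17\right) - 368^{5} = \left(\left(-1\right) 13 - 57120\right) - 6748994797568 = \left(-13 - 57120\right) - 6748994797568 = -57133 - 6748994797568 = -6748994854701$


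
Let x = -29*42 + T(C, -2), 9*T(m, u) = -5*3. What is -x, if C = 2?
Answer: 3659/3 ≈ 1219.7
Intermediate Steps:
T(m, u) = -5/3 (T(m, u) = (-5*3)/9 = (⅑)*(-15) = -5/3)
x = -3659/3 (x = -29*42 - 5/3 = -1218 - 5/3 = -3659/3 ≈ -1219.7)
-x = -1*(-3659/3) = 3659/3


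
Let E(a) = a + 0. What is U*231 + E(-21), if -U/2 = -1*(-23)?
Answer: -10647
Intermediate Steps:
E(a) = a
U = -46 (U = -(-2)*(-23) = -2*23 = -46)
U*231 + E(-21) = -46*231 - 21 = -10626 - 21 = -10647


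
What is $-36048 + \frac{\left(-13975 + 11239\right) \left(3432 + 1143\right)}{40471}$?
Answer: $- \frac{1471415808}{40471} \approx -36357.0$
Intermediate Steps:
$-36048 + \frac{\left(-13975 + 11239\right) \left(3432 + 1143\right)}{40471} = -36048 + \left(-2736\right) 4575 \cdot \frac{1}{40471} = -36048 - \frac{12517200}{40471} = - \frac{1471415808}{40471}$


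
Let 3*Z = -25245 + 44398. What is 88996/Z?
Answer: 266988/19153 ≈ 13.940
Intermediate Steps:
Z = 19153/3 (Z = (-25245 + 44398)/3 = (⅓)*19153 = 19153/3 ≈ 6384.3)
88996/Z = 88996/(19153/3) = 88996*(3/19153) = 266988/19153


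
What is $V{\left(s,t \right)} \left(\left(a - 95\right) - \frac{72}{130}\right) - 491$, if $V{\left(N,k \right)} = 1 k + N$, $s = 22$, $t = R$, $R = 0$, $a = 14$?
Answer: $- \frac{148537}{65} \approx -2285.2$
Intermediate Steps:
$t = 0$
$V{\left(N,k \right)} = N + k$ ($V{\left(N,k \right)} = k + N = N + k$)
$V{\left(s,t \right)} \left(\left(a - 95\right) - \frac{72}{130}\right) - 491 = \left(22 + 0\right) \left(\left(14 - 95\right) - \frac{72}{130}\right) - 491 = 22 \left(-81 - \frac{36}{65}\right) - 491 = 22 \left(- \frac{5301}{65}\right) - 491 = - \frac{116622}{65} - 491 = - \frac{148537}{65}$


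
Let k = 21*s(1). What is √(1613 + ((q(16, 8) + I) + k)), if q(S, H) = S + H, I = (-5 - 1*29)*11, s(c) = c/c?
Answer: 2*√321 ≈ 35.833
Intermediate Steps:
s(c) = 1
I = -374 (I = (-5 - 29)*11 = -34*11 = -374)
q(S, H) = H + S
k = 21 (k = 21*1 = 21)
√(1613 + ((q(16, 8) + I) + k)) = √(1613 + (((8 + 16) - 374) + 21)) = √(1613 + ((24 - 374) + 21)) = √(1613 + (-350 + 21)) = √(1613 - 329) = √1284 = 2*√321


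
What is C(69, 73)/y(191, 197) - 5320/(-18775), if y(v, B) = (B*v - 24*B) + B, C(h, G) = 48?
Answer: 1474766/5178145 ≈ 0.28481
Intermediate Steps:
y(v, B) = -23*B + B*v (y(v, B) = (-24*B + B*v) + B = -23*B + B*v)
C(69, 73)/y(191, 197) - 5320/(-18775) = 48/((197*(-23 + 191))) - 5320/(-18775) = 48/((197*168)) - 5320*(-1/18775) = 48/33096 + 1064/3755 = 48*(1/33096) + 1064/3755 = 2/1379 + 1064/3755 = 1474766/5178145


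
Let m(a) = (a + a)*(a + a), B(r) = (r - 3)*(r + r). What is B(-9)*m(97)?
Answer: 8129376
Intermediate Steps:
B(r) = 2*r*(-3 + r) (B(r) = (-3 + r)*(2*r) = 2*r*(-3 + r))
m(a) = 4*a² (m(a) = (2*a)*(2*a) = 4*a²)
B(-9)*m(97) = (2*(-9)*(-3 - 9))*(4*97²) = (2*(-9)*(-12))*(4*9409) = 216*37636 = 8129376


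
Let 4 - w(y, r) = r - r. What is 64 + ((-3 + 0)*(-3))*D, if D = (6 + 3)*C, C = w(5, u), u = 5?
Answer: 388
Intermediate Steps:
w(y, r) = 4 (w(y, r) = 4 - (r - r) = 4 - 1*0 = 4 + 0 = 4)
C = 4
D = 36 (D = (6 + 3)*4 = 9*4 = 36)
64 + ((-3 + 0)*(-3))*D = 64 + ((-3 + 0)*(-3))*36 = 64 - 3*(-3)*36 = 64 + 9*36 = 64 + 324 = 388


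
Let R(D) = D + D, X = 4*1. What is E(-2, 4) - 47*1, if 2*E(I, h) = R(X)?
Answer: -43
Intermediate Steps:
X = 4
R(D) = 2*D
E(I, h) = 4 (E(I, h) = (2*4)/2 = (½)*8 = 4)
E(-2, 4) - 47*1 = 4 - 47*1 = 4 - 47 = -43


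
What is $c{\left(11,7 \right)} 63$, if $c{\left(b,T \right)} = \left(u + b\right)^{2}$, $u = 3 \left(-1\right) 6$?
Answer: $3087$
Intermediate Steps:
$u = -18$ ($u = \left(-3\right) 6 = -18$)
$c{\left(b,T \right)} = \left(-18 + b\right)^{2}$
$c{\left(11,7 \right)} 63 = \left(-18 + 11\right)^{2} \cdot 63 = \left(-7\right)^{2} \cdot 63 = 49 \cdot 63 = 3087$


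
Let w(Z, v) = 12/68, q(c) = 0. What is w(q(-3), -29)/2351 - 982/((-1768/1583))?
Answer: 107489527/122252 ≈ 879.25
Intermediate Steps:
w(Z, v) = 3/17 (w(Z, v) = 12*(1/68) = 3/17)
w(q(-3), -29)/2351 - 982/((-1768/1583)) = (3/17)/2351 - 982/((-1768/1583)) = (3/17)*(1/2351) - 982/((-1768*1/1583)) = 3/39967 - 982/(-1768/1583) = 3/39967 - 982*(-1583/1768) = 3/39967 + 777253/884 = 107489527/122252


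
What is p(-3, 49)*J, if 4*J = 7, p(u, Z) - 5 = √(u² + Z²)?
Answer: 35/4 + 7*√2410/4 ≈ 94.661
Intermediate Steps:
p(u, Z) = 5 + √(Z² + u²) (p(u, Z) = 5 + √(u² + Z²) = 5 + √(Z² + u²))
J = 7/4 (J = (¼)*7 = 7/4 ≈ 1.7500)
p(-3, 49)*J = (5 + √(49² + (-3)²))*(7/4) = (5 + √(2401 + 9))*(7/4) = (5 + √2410)*(7/4) = 35/4 + 7*√2410/4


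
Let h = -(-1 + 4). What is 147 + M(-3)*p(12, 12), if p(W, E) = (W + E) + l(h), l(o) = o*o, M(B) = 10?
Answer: 477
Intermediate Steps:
h = -3 (h = -1*3 = -3)
l(o) = o²
p(W, E) = 9 + E + W (p(W, E) = (W + E) + (-3)² = (E + W) + 9 = 9 + E + W)
147 + M(-3)*p(12, 12) = 147 + 10*(9 + 12 + 12) = 147 + 10*33 = 147 + 330 = 477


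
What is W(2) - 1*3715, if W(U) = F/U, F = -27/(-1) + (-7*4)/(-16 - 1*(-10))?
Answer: -22195/6 ≈ -3699.2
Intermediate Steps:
F = 95/3 (F = -27*(-1) - 28/(-16 + 10) = 27 - 28/(-6) = 27 - 28*(-1/6) = 27 + 14/3 = 95/3 ≈ 31.667)
W(U) = 95/(3*U)
W(2) - 1*3715 = (95/3)/2 - 1*3715 = (95/3)*(1/2) - 3715 = 95/6 - 3715 = -22195/6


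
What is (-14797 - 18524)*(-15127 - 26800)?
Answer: 1397049567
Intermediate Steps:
(-14797 - 18524)*(-15127 - 26800) = -33321*(-41927) = 1397049567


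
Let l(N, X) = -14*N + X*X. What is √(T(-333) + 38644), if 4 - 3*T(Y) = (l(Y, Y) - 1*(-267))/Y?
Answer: √477577574/111 ≈ 196.88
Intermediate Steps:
l(N, X) = X² - 14*N (l(N, X) = -14*N + X² = X² - 14*N)
T(Y) = 4/3 - (267 + Y² - 14*Y)/(3*Y) (T(Y) = 4/3 - ((Y² - 14*Y) - 1*(-267))/(3*Y) = 4/3 - ((Y² - 14*Y) + 267)/(3*Y) = 4/3 - (267 + Y² - 14*Y)/(3*Y))
√(T(-333) + 38644) = √((6 - 89/(-333) - ⅓*(-333)) + 38644) = √((6 - 89*(-1/333) + 111) + 38644) = √((6 + 89/333 + 111) + 38644) = √(39050/333 + 38644) = √(12907502/333) = √477577574/111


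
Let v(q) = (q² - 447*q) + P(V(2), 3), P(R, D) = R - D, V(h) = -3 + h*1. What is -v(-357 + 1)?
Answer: -285864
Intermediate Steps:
V(h) = -3 + h
v(q) = -4 + q² - 447*q (v(q) = (q² - 447*q) + ((-3 + 2) - 1*3) = (q² - 447*q) + (-1 - 3) = (q² - 447*q) - 4 = -4 + q² - 447*q)
-v(-357 + 1) = -(-4 + (-357 + 1)² - 447*(-357 + 1)) = -(-4 + (-356)² - 447*(-356)) = -(-4 + 126736 + 159132) = -1*285864 = -285864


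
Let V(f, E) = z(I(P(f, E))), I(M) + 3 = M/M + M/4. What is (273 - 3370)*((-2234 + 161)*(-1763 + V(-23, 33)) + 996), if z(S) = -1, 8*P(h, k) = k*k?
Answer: -11328107496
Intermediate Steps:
P(h, k) = k²/8 (P(h, k) = (k*k)/8 = k²/8)
I(M) = -2 + M/4 (I(M) = -3 + (M/M + M/4) = -3 + (1 + M*(¼)) = -3 + (1 + M/4) = -2 + M/4)
V(f, E) = -1
(273 - 3370)*((-2234 + 161)*(-1763 + V(-23, 33)) + 996) = (273 - 3370)*((-2234 + 161)*(-1763 - 1) + 996) = -3097*(-2073*(-1764) + 996) = -3097*(3656772 + 996) = -3097*3657768 = -11328107496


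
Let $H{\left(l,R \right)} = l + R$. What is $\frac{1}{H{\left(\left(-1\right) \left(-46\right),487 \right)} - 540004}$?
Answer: $- \frac{1}{539471} \approx -1.8537 \cdot 10^{-6}$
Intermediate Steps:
$H{\left(l,R \right)} = R + l$
$\frac{1}{H{\left(\left(-1\right) \left(-46\right),487 \right)} - 540004} = \frac{1}{\left(487 - -46\right) - 540004} = \frac{1}{\left(487 + 46\right) - 540004} = \frac{1}{533 - 540004} = \frac{1}{-539471} = - \frac{1}{539471}$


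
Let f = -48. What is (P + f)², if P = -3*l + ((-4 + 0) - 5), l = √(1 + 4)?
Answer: 3294 + 342*√5 ≈ 4058.7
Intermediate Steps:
l = √5 ≈ 2.2361
P = -9 - 3*√5 (P = -3*√5 + ((-4 + 0) - 5) = -3*√5 + (-4 - 5) = -3*√5 - 9 = -9 - 3*√5 ≈ -15.708)
(P + f)² = ((-9 - 3*√5) - 48)² = (-57 - 3*√5)²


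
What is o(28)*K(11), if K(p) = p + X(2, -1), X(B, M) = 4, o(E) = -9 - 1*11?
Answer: -300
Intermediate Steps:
o(E) = -20 (o(E) = -9 - 11 = -20)
K(p) = 4 + p (K(p) = p + 4 = 4 + p)
o(28)*K(11) = -20*(4 + 11) = -20*15 = -300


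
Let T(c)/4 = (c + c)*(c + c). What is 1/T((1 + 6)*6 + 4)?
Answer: 1/33856 ≈ 2.9537e-5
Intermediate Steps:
T(c) = 16*c**2 (T(c) = 4*((c + c)*(c + c)) = 4*((2*c)*(2*c)) = 4*(4*c**2) = 16*c**2)
1/T((1 + 6)*6 + 4) = 1/(16*((1 + 6)*6 + 4)**2) = 1/(16*(7*6 + 4)**2) = 1/(16*(42 + 4)**2) = 1/(16*46**2) = 1/(16*2116) = 1/33856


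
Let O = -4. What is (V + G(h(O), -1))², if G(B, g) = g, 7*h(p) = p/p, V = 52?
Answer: 2601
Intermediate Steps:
h(p) = ⅐ (h(p) = (p/p)/7 = (⅐)*1 = ⅐)
(V + G(h(O), -1))² = (52 - 1)² = 51² = 2601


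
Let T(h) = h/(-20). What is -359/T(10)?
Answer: 718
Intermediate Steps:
T(h) = -h/20 (T(h) = h*(-1/20) = -h/20)
-359/T(10) = -359/((-1/20*10)) = -359/(-1/2) = -359*(-2) = -1*(-718) = 718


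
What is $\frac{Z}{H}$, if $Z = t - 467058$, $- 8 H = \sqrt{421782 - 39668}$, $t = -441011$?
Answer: $\frac{3632276 \sqrt{382114}}{191057} \approx 11752.0$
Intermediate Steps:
$H = - \frac{\sqrt{382114}}{8}$ ($H = - \frac{\sqrt{421782 - 39668}}{8} = - \frac{\sqrt{382114}}{8} \approx -77.269$)
$Z = -908069$ ($Z = -441011 - 467058 = -908069$)
$\frac{Z}{H} = - \frac{908069}{\left(- \frac{1}{8}\right) \sqrt{382114}} = - 908069 \left(- \frac{4 \sqrt{382114}}{191057}\right) = \frac{3632276 \sqrt{382114}}{191057}$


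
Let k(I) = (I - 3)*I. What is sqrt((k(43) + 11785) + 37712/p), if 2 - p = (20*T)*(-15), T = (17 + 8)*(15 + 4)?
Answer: 3*sqrt(7618027171929)/71251 ≈ 116.21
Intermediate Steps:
k(I) = I*(-3 + I) (k(I) = (-3 + I)*I = I*(-3 + I))
T = 475 (T = 25*19 = 475)
p = 142502 (p = 2 - 20*475*(-15) = 2 - 9500*(-15) = 2 - 1*(-142500) = 2 + 142500 = 142502)
sqrt((k(43) + 11785) + 37712/p) = sqrt((43*(-3 + 43) + 11785) + 37712/142502) = sqrt((43*40 + 11785) + 37712*(1/142502)) = sqrt((1720 + 11785) + 18856/71251) = sqrt(13505 + 18856/71251) = sqrt(962263611/71251) = 3*sqrt(7618027171929)/71251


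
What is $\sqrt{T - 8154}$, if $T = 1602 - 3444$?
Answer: $14 i \sqrt{51} \approx 99.98 i$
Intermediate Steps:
$T = -1842$ ($T = 1602 - 3444 = -1842$)
$\sqrt{T - 8154} = \sqrt{-1842 - 8154} = \sqrt{-9996} = 14 i \sqrt{51}$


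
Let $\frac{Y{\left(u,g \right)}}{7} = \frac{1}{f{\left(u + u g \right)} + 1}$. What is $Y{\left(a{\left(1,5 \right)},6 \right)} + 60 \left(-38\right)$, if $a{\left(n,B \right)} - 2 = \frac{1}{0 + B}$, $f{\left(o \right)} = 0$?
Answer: $-2273$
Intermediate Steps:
$a{\left(n,B \right)} = 2 + \frac{1}{B}$ ($a{\left(n,B \right)} = 2 + \frac{1}{0 + B} = 2 + \frac{1}{B}$)
$Y{\left(u,g \right)} = 7$ ($Y{\left(u,g \right)} = \frac{7}{0 + 1} = \frac{7}{1} = 7 \cdot 1 = 7$)
$Y{\left(a{\left(1,5 \right)},6 \right)} + 60 \left(-38\right) = 7 + 60 \left(-38\right) = 7 - 2280 = -2273$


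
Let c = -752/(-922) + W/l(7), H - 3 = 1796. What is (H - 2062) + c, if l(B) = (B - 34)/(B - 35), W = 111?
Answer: -610207/4149 ≈ -147.07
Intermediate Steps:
H = 1799 (H = 3 + 1796 = 1799)
l(B) = (-34 + B)/(-35 + B)
c = 480980/4149 (c = -752/(-922) + 111/(((-34 + 7)/(-35 + 7))) = -752*(-1/922) + 111/((-27/(-28))) = 376/461 + 111/((-1/28*(-27))) = 376/461 + 111/(27/28) = 376/461 + 111*(28/27) = 376/461 + 1036/9 = 480980/4149 ≈ 115.93)
(H - 2062) + c = (1799 - 2062) + 480980/4149 = -263 + 480980/4149 = -610207/4149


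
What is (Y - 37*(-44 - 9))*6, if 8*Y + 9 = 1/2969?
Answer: 34913214/2969 ≈ 11759.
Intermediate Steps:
Y = -3340/2969 (Y = -9/8 + (⅛)/2969 = -9/8 + (⅛)*(1/2969) = -9/8 + 1/23752 = -3340/2969 ≈ -1.1250)
(Y - 37*(-44 - 9))*6 = (-3340/2969 - 37*(-44 - 9))*6 = (-3340/2969 - 37*(-53))*6 = (-3340/2969 - 1*(-1961))*6 = (-3340/2969 + 1961)*6 = (5818869/2969)*6 = 34913214/2969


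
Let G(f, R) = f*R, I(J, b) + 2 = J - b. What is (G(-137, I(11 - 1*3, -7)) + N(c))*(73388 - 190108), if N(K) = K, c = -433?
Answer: 258418080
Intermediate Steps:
I(J, b) = -2 + J - b (I(J, b) = -2 + (J - b) = -2 + J - b)
G(f, R) = R*f
(G(-137, I(11 - 1*3, -7)) + N(c))*(73388 - 190108) = ((-2 + (11 - 1*3) - 1*(-7))*(-137) - 433)*(73388 - 190108) = ((-2 + (11 - 3) + 7)*(-137) - 433)*(-116720) = ((-2 + 8 + 7)*(-137) - 433)*(-116720) = (13*(-137) - 433)*(-116720) = (-1781 - 433)*(-116720) = -2214*(-116720) = 258418080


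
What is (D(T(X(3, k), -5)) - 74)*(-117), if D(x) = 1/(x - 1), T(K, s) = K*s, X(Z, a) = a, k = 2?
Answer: 95355/11 ≈ 8668.6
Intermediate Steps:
D(x) = 1/(-1 + x)
(D(T(X(3, k), -5)) - 74)*(-117) = (1/(-1 + 2*(-5)) - 74)*(-117) = (1/(-1 - 10) - 74)*(-117) = (1/(-11) - 74)*(-117) = (-1/11 - 74)*(-117) = -815/11*(-117) = 95355/11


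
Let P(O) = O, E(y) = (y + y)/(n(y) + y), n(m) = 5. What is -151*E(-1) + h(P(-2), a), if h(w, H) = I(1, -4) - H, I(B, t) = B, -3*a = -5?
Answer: 449/6 ≈ 74.833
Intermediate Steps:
a = 5/3 (a = -1/3*(-5) = 5/3 ≈ 1.6667)
E(y) = 2*y/(5 + y) (E(y) = (y + y)/(5 + y) = (2*y)/(5 + y) = 2*y/(5 + y))
h(w, H) = 1 - H
-151*E(-1) + h(P(-2), a) = -302*(-1)/(5 - 1) + (1 - 1*5/3) = -302*(-1)/4 + (1 - 5/3) = -302*(-1)/4 - 2/3 = -151*(-1/2) - 2/3 = 151/2 - 2/3 = 449/6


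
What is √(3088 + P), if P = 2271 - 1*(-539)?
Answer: √5898 ≈ 76.798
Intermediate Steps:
P = 2810 (P = 2271 + 539 = 2810)
√(3088 + P) = √(3088 + 2810) = √5898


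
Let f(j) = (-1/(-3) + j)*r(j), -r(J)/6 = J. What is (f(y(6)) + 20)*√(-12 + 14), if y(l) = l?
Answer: -208*√2 ≈ -294.16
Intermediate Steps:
r(J) = -6*J
f(j) = -6*j*(⅓ + j) (f(j) = (-1/(-3) + j)*(-6*j) = (-1*(-⅓) + j)*(-6*j) = (⅓ + j)*(-6*j) = -6*j*(⅓ + j))
(f(y(6)) + 20)*√(-12 + 14) = (-2*6*(1 + 3*6) + 20)*√(-12 + 14) = (-2*6*(1 + 18) + 20)*√2 = (-2*6*19 + 20)*√2 = (-228 + 20)*√2 = -208*√2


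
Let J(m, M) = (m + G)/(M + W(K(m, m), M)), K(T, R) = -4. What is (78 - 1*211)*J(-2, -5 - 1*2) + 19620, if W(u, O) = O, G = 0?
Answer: 19601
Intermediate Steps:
J(m, M) = m/(2*M) (J(m, M) = (m + 0)/(M + M) = m/((2*M)) = m*(1/(2*M)) = m/(2*M))
(78 - 1*211)*J(-2, -5 - 1*2) + 19620 = (78 - 1*211)*((½)*(-2)/(-5 - 1*2)) + 19620 = (78 - 211)*((½)*(-2)/(-5 - 2)) + 19620 = -133*(-2)/(2*(-7)) + 19620 = -133*(-2)*(-1)/(2*7) + 19620 = -133*⅐ + 19620 = -19 + 19620 = 19601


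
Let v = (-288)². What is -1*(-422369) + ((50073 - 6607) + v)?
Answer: 548779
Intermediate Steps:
v = 82944
-1*(-422369) + ((50073 - 6607) + v) = -1*(-422369) + ((50073 - 6607) + 82944) = 422369 + (43466 + 82944) = 422369 + 126410 = 548779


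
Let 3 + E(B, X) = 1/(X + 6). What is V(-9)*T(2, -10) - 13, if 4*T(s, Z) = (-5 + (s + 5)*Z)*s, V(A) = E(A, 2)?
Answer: 1517/16 ≈ 94.813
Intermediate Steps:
E(B, X) = -3 + 1/(6 + X) (E(B, X) = -3 + 1/(X + 6) = -3 + 1/(6 + X))
V(A) = -23/8 (V(A) = (-17 - 3*2)/(6 + 2) = (-17 - 6)/8 = (⅛)*(-23) = -23/8)
T(s, Z) = s*(-5 + Z*(5 + s))/4 (T(s, Z) = ((-5 + (s + 5)*Z)*s)/4 = ((-5 + (5 + s)*Z)*s)/4 = ((-5 + Z*(5 + s))*s)/4 = (s*(-5 + Z*(5 + s)))/4 = s*(-5 + Z*(5 + s))/4)
V(-9)*T(2, -10) - 13 = -23*2*(-5 + 5*(-10) - 10*2)/32 - 13 = -23*2*(-5 - 50 - 20)/32 - 13 = -23*2*(-75)/32 - 13 = -23/8*(-75/2) - 13 = 1725/16 - 13 = 1517/16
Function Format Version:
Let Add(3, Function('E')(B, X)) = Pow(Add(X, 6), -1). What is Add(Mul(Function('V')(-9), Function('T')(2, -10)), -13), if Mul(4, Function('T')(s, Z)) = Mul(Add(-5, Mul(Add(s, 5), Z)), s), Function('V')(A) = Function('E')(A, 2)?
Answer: Rational(1517, 16) ≈ 94.813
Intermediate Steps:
Function('E')(B, X) = Add(-3, Pow(Add(6, X), -1)) (Function('E')(B, X) = Add(-3, Pow(Add(X, 6), -1)) = Add(-3, Pow(Add(6, X), -1)))
Function('V')(A) = Rational(-23, 8) (Function('V')(A) = Mul(Pow(Add(6, 2), -1), Add(-17, Mul(-3, 2))) = Mul(Pow(8, -1), Add(-17, -6)) = Mul(Rational(1, 8), -23) = Rational(-23, 8))
Function('T')(s, Z) = Mul(Rational(1, 4), s, Add(-5, Mul(Z, Add(5, s)))) (Function('T')(s, Z) = Mul(Rational(1, 4), Mul(Add(-5, Mul(Add(s, 5), Z)), s)) = Mul(Rational(1, 4), Mul(Add(-5, Mul(Add(5, s), Z)), s)) = Mul(Rational(1, 4), Mul(Add(-5, Mul(Z, Add(5, s))), s)) = Mul(Rational(1, 4), Mul(s, Add(-5, Mul(Z, Add(5, s))))) = Mul(Rational(1, 4), s, Add(-5, Mul(Z, Add(5, s)))))
Add(Mul(Function('V')(-9), Function('T')(2, -10)), -13) = Add(Mul(Rational(-23, 8), Mul(Rational(1, 4), 2, Add(-5, Mul(5, -10), Mul(-10, 2)))), -13) = Add(Mul(Rational(-23, 8), Mul(Rational(1, 4), 2, Add(-5, -50, -20))), -13) = Add(Mul(Rational(-23, 8), Mul(Rational(1, 4), 2, -75)), -13) = Add(Mul(Rational(-23, 8), Rational(-75, 2)), -13) = Add(Rational(1725, 16), -13) = Rational(1517, 16)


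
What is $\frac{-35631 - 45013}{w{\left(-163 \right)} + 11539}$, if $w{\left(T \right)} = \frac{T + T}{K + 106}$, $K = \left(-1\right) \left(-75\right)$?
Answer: $- \frac{14596564}{2088233} \approx -6.9899$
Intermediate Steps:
$K = 75$
$w{\left(T \right)} = \frac{2 T}{181}$ ($w{\left(T \right)} = \frac{T + T}{75 + 106} = \frac{2 T}{181}$)
$\frac{-35631 - 45013}{w{\left(-163 \right)} + 11539} = \frac{-35631 - 45013}{\frac{2}{181} \left(-163\right) + 11539} = - \frac{80644}{- \frac{326}{181} + 11539} = - \frac{80644}{\frac{2088233}{181}} = \left(-80644\right) \frac{181}{2088233} = - \frac{14596564}{2088233}$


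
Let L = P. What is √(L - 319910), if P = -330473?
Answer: I*√650383 ≈ 806.46*I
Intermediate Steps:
L = -330473
√(L - 319910) = √(-330473 - 319910) = √(-650383) = I*√650383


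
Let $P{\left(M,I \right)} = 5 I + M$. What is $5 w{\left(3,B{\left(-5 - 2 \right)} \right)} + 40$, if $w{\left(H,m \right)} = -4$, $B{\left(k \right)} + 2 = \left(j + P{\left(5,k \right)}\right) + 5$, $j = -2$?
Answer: $20$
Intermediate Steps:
$P{\left(M,I \right)} = M + 5 I$
$B{\left(k \right)} = 6 + 5 k$ ($B{\left(k \right)} = -2 + \left(\left(-2 + \left(5 + 5 k\right)\right) + 5\right) = -2 + \left(\left(3 + 5 k\right) + 5\right) = -2 + \left(8 + 5 k\right) = 6 + 5 k$)
$5 w{\left(3,B{\left(-5 - 2 \right)} \right)} + 40 = 5 \left(-4\right) + 40 = -20 + 40 = 20$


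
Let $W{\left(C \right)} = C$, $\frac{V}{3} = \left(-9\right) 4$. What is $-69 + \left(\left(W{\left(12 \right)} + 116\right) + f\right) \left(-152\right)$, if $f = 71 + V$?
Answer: $-13901$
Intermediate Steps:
$V = -108$ ($V = 3 \left(\left(-9\right) 4\right) = 3 \left(-36\right) = -108$)
$f = -37$ ($f = 71 - 108 = -37$)
$-69 + \left(\left(W{\left(12 \right)} + 116\right) + f\right) \left(-152\right) = -69 + \left(\left(12 + 116\right) - 37\right) \left(-152\right) = -69 + \left(128 - 37\right) \left(-152\right) = -69 + 91 \left(-152\right) = -69 - 13832 = -13901$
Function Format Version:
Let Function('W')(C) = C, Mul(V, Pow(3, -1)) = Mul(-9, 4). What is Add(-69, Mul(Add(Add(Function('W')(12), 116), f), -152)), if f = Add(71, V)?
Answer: -13901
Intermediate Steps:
V = -108 (V = Mul(3, Mul(-9, 4)) = Mul(3, -36) = -108)
f = -37 (f = Add(71, -108) = -37)
Add(-69, Mul(Add(Add(Function('W')(12), 116), f), -152)) = Add(-69, Mul(Add(Add(12, 116), -37), -152)) = Add(-69, Mul(Add(128, -37), -152)) = Add(-69, Mul(91, -152)) = Add(-69, -13832) = -13901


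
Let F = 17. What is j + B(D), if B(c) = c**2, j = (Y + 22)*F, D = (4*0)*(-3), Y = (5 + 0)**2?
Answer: 799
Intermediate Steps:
Y = 25 (Y = 5**2 = 25)
D = 0 (D = 0*(-3) = 0)
j = 799 (j = (25 + 22)*17 = 47*17 = 799)
j + B(D) = 799 + 0**2 = 799 + 0 = 799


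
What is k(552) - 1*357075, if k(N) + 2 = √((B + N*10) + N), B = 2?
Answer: -357077 + √6074 ≈ -3.5700e+5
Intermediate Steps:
k(N) = -2 + √(2 + 11*N) (k(N) = -2 + √((2 + N*10) + N) = -2 + √((2 + 10*N) + N) = -2 + √(2 + 11*N))
k(552) - 1*357075 = (-2 + √(2 + 11*552)) - 1*357075 = (-2 + √(2 + 6072)) - 357075 = (-2 + √6074) - 357075 = -357077 + √6074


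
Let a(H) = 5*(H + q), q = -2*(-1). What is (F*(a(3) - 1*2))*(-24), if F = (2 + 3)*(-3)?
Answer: 8280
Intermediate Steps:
q = 2
F = -15 (F = 5*(-3) = -15)
a(H) = 10 + 5*H (a(H) = 5*(H + 2) = 5*(2 + H) = 10 + 5*H)
(F*(a(3) - 1*2))*(-24) = -15*((10 + 5*3) - 1*2)*(-24) = -15*((10 + 15) - 2)*(-24) = -15*(25 - 2)*(-24) = -15*23*(-24) = -345*(-24) = 8280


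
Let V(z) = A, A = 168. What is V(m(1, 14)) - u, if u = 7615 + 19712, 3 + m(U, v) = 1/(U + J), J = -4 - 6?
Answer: -27159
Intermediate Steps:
J = -10
m(U, v) = -3 + 1/(-10 + U) (m(U, v) = -3 + 1/(U - 10) = -3 + 1/(-10 + U))
V(z) = 168
u = 27327
V(m(1, 14)) - u = 168 - 1*27327 = 168 - 27327 = -27159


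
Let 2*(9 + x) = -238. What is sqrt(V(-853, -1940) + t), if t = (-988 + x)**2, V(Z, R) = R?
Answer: 2*sqrt(310879) ≈ 1115.1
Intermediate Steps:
x = -128 (x = -9 + (1/2)*(-238) = -9 - 119 = -128)
t = 1245456 (t = (-988 - 128)**2 = (-1116)**2 = 1245456)
sqrt(V(-853, -1940) + t) = sqrt(-1940 + 1245456) = sqrt(1243516) = 2*sqrt(310879)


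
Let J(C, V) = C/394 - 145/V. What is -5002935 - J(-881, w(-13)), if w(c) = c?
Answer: -25625078747/5122 ≈ -5.0029e+6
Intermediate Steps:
J(C, V) = -145/V + C/394 (J(C, V) = C*(1/394) - 145/V = C/394 - 145/V = -145/V + C/394)
-5002935 - J(-881, w(-13)) = -5002935 - (-145/(-13) + (1/394)*(-881)) = -5002935 - (-145*(-1/13) - 881/394) = -5002935 - (145/13 - 881/394) = -5002935 - 1*45677/5122 = -5002935 - 45677/5122 = -25625078747/5122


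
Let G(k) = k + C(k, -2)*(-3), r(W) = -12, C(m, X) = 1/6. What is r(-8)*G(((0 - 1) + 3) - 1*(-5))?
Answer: -78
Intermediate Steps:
C(m, X) = ⅙
G(k) = -½ + k (G(k) = k + (⅙)*(-3) = k - ½ = -½ + k)
r(-8)*G(((0 - 1) + 3) - 1*(-5)) = -12*(-½ + (((0 - 1) + 3) - 1*(-5))) = -12*(-½ + ((-1 + 3) + 5)) = -12*(-½ + (2 + 5)) = -12*(-½ + 7) = -12*13/2 = -78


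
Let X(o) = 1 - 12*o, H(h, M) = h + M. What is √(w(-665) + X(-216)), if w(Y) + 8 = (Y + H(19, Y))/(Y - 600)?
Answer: 2*√1955690/55 ≈ 50.853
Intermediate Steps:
H(h, M) = M + h
w(Y) = -8 + (19 + 2*Y)/(-600 + Y) (w(Y) = -8 + (Y + (Y + 19))/(Y - 600) = -8 + (Y + (19 + Y))/(-600 + Y) = -8 + (19 + 2*Y)/(-600 + Y))
√(w(-665) + X(-216)) = √((4819 - 6*(-665))/(-600 - 665) + (1 - 12*(-216))) = √((4819 + 3990)/(-1265) + (1 + 2592)) = √(-1/1265*8809 + 2593) = √(-383/55 + 2593) = √(142232/55) = 2*√1955690/55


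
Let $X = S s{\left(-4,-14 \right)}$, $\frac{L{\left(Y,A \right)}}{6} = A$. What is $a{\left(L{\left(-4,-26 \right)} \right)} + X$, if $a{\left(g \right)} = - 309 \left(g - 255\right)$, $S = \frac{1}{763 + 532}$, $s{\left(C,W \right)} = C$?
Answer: $\frac{164463701}{1295} \approx 1.27 \cdot 10^{5}$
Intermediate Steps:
$S = \frac{1}{1295} \approx 0.0007722$
$L{\left(Y,A \right)} = 6 A$
$a{\left(g \right)} = 78795 - 309 g$ ($a{\left(g \right)} = - 309 \left(-255 + g\right) = 78795 - 309 g$)
$X = - \frac{4}{1295}$ ($X = \frac{1}{1295} \left(-4\right) = - \frac{4}{1295} \approx -0.0030888$)
$a{\left(L{\left(-4,-26 \right)} \right)} + X = \left(78795 - 309 \cdot 6 \left(-26\right)\right) - \frac{4}{1295} = \left(78795 - -48204\right) - \frac{4}{1295} = \left(78795 + 48204\right) - \frac{4}{1295} = 126999 - \frac{4}{1295} = \frac{164463701}{1295}$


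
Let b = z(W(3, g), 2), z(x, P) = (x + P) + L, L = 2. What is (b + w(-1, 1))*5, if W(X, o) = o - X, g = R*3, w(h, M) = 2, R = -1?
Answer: 0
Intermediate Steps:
g = -3 (g = -1*3 = -3)
z(x, P) = 2 + P + x (z(x, P) = (x + P) + 2 = (P + x) + 2 = 2 + P + x)
b = -2 (b = 2 + 2 + (-3 - 1*3) = 2 + 2 + (-3 - 3) = 2 + 2 - 6 = -2)
(b + w(-1, 1))*5 = (-2 + 2)*5 = 0*5 = 0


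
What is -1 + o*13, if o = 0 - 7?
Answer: -92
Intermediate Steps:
o = -7
-1 + o*13 = -1 - 7*13 = -1 - 91 = -92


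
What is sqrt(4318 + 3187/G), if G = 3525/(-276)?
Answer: sqrt(224680962)/235 ≈ 63.785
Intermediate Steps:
G = -1175/92 (G = 3525*(-1/276) = -1175/92 ≈ -12.772)
sqrt(4318 + 3187/G) = sqrt(4318 + 3187/(-1175/92)) = sqrt(4318 + 3187*(-92/1175)) = sqrt(4318 - 293204/1175) = sqrt(4780446/1175) = sqrt(224680962)/235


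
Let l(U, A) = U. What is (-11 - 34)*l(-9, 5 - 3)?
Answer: 405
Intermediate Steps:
(-11 - 34)*l(-9, 5 - 3) = (-11 - 34)*(-9) = -45*(-9) = 405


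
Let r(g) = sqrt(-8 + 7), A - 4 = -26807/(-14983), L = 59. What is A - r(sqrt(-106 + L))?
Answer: 86739/14983 - I ≈ 5.7892 - 1.0*I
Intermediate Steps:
A = 86739/14983 (A = 4 - 26807/(-14983) = 4 - 26807*(-1/14983) = 4 + 26807/14983 = 86739/14983 ≈ 5.7892)
r(g) = I (r(g) = sqrt(-1) = I)
A - r(sqrt(-106 + L)) = 86739/14983 - I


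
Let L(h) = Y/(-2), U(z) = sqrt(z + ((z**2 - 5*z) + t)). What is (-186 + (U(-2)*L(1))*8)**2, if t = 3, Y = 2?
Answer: 35556 + 2976*sqrt(15) ≈ 47082.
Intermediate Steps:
U(z) = sqrt(3 + z**2 - 4*z) (U(z) = sqrt(z + ((z**2 - 5*z) + 3)) = sqrt(z + (3 + z**2 - 5*z)) = sqrt(3 + z**2 - 4*z))
L(h) = -1 (L(h) = 2/(-2) = 2*(-1/2) = -1)
(-186 + (U(-2)*L(1))*8)**2 = (-186 + (sqrt(3 + (-2)**2 - 4*(-2))*(-1))*8)**2 = (-186 + (sqrt(3 + 4 + 8)*(-1))*8)**2 = (-186 + (sqrt(15)*(-1))*8)**2 = (-186 - sqrt(15)*8)**2 = (-186 - 8*sqrt(15))**2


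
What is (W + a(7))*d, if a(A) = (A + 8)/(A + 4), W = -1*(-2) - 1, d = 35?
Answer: 910/11 ≈ 82.727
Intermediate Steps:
W = 1 (W = 2 - 1 = 1)
a(A) = (8 + A)/(4 + A)
(W + a(7))*d = (1 + (8 + 7)/(4 + 7))*35 = (1 + 15/11)*35 = (26/11)*35 = 910/11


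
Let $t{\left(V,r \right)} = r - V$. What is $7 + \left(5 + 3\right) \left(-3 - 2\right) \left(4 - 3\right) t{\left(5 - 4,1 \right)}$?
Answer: $7$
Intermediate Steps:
$7 + \left(5 + 3\right) \left(-3 - 2\right) \left(4 - 3\right) t{\left(5 - 4,1 \right)} = 7 + \left(5 + 3\right) \left(-3 - 2\right) \left(4 - 3\right) \left(1 - \left(5 - 4\right)\right) = 7 + 8 \left(\left(-5\right) 1\right) \left(1 - 1\right) = 7 + 8 \left(-5\right) \left(1 - 1\right) = 7 - 0 = 7 + 0 = 7$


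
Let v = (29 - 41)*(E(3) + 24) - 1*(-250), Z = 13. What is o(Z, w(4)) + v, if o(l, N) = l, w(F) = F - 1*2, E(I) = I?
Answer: -61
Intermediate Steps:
w(F) = -2 + F (w(F) = F - 2 = -2 + F)
v = -74 (v = (29 - 41)*(3 + 24) - 1*(-250) = -12*27 + 250 = -324 + 250 = -74)
o(Z, w(4)) + v = 13 - 74 = -61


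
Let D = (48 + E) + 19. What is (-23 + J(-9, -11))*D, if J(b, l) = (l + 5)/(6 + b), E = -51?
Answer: -336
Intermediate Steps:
J(b, l) = (5 + l)/(6 + b)
D = 16 (D = (48 - 51) + 19 = -3 + 19 = 16)
(-23 + J(-9, -11))*D = (-23 + (5 - 11)/(6 - 9))*16 = (-23 - 6/(-3))*16 = (-23 - 1/3*(-6))*16 = (-23 + 2)*16 = -21*16 = -336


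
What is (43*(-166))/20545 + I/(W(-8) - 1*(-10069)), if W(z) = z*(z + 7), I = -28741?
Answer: -662413471/207031965 ≈ -3.1996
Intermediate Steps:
W(z) = z*(7 + z)
(43*(-166))/20545 + I/(W(-8) - 1*(-10069)) = (43*(-166))/20545 - 28741/(-8*(7 - 8) - 1*(-10069)) = -7138*1/20545 - 28741/(-8*(-1) + 10069) = -7138/20545 - 28741/(8 + 10069) = -7138/20545 - 28741/10077 = -662413471/207031965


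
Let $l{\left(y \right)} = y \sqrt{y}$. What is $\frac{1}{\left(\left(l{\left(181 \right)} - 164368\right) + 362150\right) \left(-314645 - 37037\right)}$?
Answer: $- \frac{98891}{6877456227232503} + \frac{181 \sqrt{181}}{13754912454465006} \approx -1.4202 \cdot 10^{-11}$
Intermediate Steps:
$l{\left(y \right)} = y^{\frac{3}{2}}$
$\frac{1}{\left(\left(l{\left(181 \right)} - 164368\right) + 362150\right) \left(-314645 - 37037\right)} = \frac{1}{\left(\left(181^{\frac{3}{2}} - 164368\right) + 362150\right) \left(-314645 - 37037\right)} = \frac{1}{\left(\left(181 \sqrt{181} - 164368\right) + 362150\right) \left(-351682\right)} = \frac{1}{\left(\left(-164368 + 181 \sqrt{181}\right) + 362150\right) \left(-351682\right)} = \frac{1}{\left(197782 + 181 \sqrt{181}\right) \left(-351682\right)} = \frac{1}{-69556369324 - 63654442 \sqrt{181}}$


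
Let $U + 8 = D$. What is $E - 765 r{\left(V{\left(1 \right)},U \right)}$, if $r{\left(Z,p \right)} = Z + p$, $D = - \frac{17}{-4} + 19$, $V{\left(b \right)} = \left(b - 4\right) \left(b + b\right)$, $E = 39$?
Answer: $- \frac{28149}{4} \approx -7037.3$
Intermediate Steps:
$V{\left(b \right)} = 2 b \left(-4 + b\right)$ ($V{\left(b \right)} = \left(-4 + b\right) 2 b = 2 b \left(-4 + b\right)$)
$D = \frac{93}{4}$ ($D = \left(-17\right) \left(- \frac{1}{4}\right) + 19 = \frac{17}{4} + 19 = \frac{93}{4} \approx 23.25$)
$U = \frac{61}{4}$ ($U = -8 + \frac{93}{4} = \frac{61}{4} \approx 15.25$)
$E - 765 r{\left(V{\left(1 \right)},U \right)} = 39 - 765 \left(2 \cdot 1 \left(-4 + 1\right) + \frac{61}{4}\right) = 39 - 765 \left(2 \cdot 1 \left(-3\right) + \frac{61}{4}\right) = 39 - 765 \left(-6 + \frac{61}{4}\right) = 39 - \frac{28305}{4} = - \frac{28149}{4}$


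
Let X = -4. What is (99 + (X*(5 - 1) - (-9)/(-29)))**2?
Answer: 5750404/841 ≈ 6837.6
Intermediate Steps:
(99 + (X*(5 - 1) - (-9)/(-29)))**2 = (99 + (-4*(5 - 1) - (-9)/(-29)))**2 = (99 + (-4*4 - (-9)*(-1)/29))**2 = (99 + (-16 - 1*9/29))**2 = (99 + (-16 - 9/29))**2 = (99 - 473/29)**2 = (2398/29)**2 = 5750404/841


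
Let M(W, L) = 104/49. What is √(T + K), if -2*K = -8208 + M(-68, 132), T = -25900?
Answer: 2*I*√267014/7 ≈ 147.64*I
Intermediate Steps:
M(W, L) = 104/49 (M(W, L) = 104*(1/49) = 104/49)
K = 201044/49 (K = -(-8208 + 104/49)/2 = -½*(-402088/49) = 201044/49 ≈ 4102.9)
√(T + K) = √(-25900 + 201044/49) = √(-1068056/49) = 2*I*√267014/7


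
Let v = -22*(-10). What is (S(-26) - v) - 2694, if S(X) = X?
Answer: -2940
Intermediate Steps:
v = 220
(S(-26) - v) - 2694 = (-26 - 1*220) - 2694 = (-26 - 220) - 2694 = -246 - 2694 = -2940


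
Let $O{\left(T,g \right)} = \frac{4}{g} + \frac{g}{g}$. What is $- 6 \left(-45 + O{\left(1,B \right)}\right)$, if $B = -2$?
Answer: $276$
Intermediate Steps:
$O{\left(T,g \right)} = 1 + \frac{4}{g}$ ($O{\left(T,g \right)} = \frac{4}{g} + 1 = 1 + \frac{4}{g}$)
$- 6 \left(-45 + O{\left(1,B \right)}\right) = - 6 \left(-45 + \frac{4 - 2}{-2}\right) = - 6 \left(-45 - 1\right) = \left(-6\right) \left(-46\right) = 276$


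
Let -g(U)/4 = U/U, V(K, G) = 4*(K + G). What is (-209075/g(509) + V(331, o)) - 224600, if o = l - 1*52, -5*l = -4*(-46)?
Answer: -3427249/20 ≈ -1.7136e+5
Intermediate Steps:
l = -184/5 (l = -(-4)*(-46)/5 = -⅕*184 = -184/5 ≈ -36.800)
o = -444/5 (o = -184/5 - 1*52 = -184/5 - 52 = -444/5 ≈ -88.800)
V(K, G) = 4*G + 4*K (V(K, G) = 4*(G + K) = 4*G + 4*K)
g(U) = -4 (g(U) = -4*U/U = -4*1 = -4)
(-209075/g(509) + V(331, o)) - 224600 = (-209075/(-4) + (4*(-444/5) + 4*331)) - 224600 = (-209075*(-¼) + (-1776/5 + 1324)) - 224600 = (209075/4 + 4844/5) - 224600 = 1064751/20 - 224600 = -3427249/20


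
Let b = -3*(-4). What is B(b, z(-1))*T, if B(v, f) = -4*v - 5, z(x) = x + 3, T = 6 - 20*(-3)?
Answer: -3498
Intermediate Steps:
b = 12
T = 66 (T = 6 + 60 = 66)
z(x) = 3 + x
B(v, f) = -5 - 4*v
B(b, z(-1))*T = (-5 - 4*12)*66 = (-5 - 48)*66 = -53*66 = -3498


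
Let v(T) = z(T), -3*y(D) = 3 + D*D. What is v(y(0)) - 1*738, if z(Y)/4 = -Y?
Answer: -734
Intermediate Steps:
y(D) = -1 - D**2/3 (y(D) = -(3 + D*D)/3 = -(3 + D**2)/3 = -1 - D**2/3)
z(Y) = -4*Y (z(Y) = 4*(-Y) = -4*Y)
v(T) = -4*T
v(y(0)) - 1*738 = -4*(-1 - 1/3*0**2) - 1*738 = -4*(-1 - 1/3*0) - 738 = -4*(-1 + 0) - 738 = -4*(-1) - 738 = 4 - 738 = -734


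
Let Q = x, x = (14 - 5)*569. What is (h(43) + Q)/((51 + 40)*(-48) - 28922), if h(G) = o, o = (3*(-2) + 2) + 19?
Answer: -2568/16645 ≈ -0.15428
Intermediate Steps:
x = 5121 (x = 9*569 = 5121)
o = 15 (o = (-6 + 2) + 19 = -4 + 19 = 15)
h(G) = 15
Q = 5121
(h(43) + Q)/((51 + 40)*(-48) - 28922) = (15 + 5121)/((51 + 40)*(-48) - 28922) = 5136/(91*(-48) - 28922) = 5136/(-4368 - 28922) = 5136/(-33290) = 5136*(-1/33290) = -2568/16645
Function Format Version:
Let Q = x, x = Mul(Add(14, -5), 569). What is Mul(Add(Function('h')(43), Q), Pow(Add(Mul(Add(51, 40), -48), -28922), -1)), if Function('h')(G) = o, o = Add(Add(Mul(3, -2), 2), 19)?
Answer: Rational(-2568, 16645) ≈ -0.15428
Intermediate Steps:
x = 5121 (x = Mul(9, 569) = 5121)
o = 15 (o = Add(Add(-6, 2), 19) = Add(-4, 19) = 15)
Function('h')(G) = 15
Q = 5121
Mul(Add(Function('h')(43), Q), Pow(Add(Mul(Add(51, 40), -48), -28922), -1)) = Mul(Add(15, 5121), Pow(Add(Mul(Add(51, 40), -48), -28922), -1)) = Mul(5136, Pow(Add(Mul(91, -48), -28922), -1)) = Mul(5136, Pow(Add(-4368, -28922), -1)) = Mul(5136, Pow(-33290, -1)) = Mul(5136, Rational(-1, 33290)) = Rational(-2568, 16645)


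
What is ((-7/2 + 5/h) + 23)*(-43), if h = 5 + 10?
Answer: -5117/6 ≈ -852.83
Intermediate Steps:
h = 15
((-7/2 + 5/h) + 23)*(-43) = ((-7/2 + 5/15) + 23)*(-43) = ((-7*½ + 5*(1/15)) + 23)*(-43) = ((-7/2 + ⅓) + 23)*(-43) = (-19/6 + 23)*(-43) = (119/6)*(-43) = -5117/6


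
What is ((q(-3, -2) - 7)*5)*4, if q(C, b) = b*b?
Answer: -60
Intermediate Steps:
q(C, b) = b²
((q(-3, -2) - 7)*5)*4 = (((-2)² - 7)*5)*4 = ((4 - 7)*5)*4 = -3*5*4 = -15*4 = -60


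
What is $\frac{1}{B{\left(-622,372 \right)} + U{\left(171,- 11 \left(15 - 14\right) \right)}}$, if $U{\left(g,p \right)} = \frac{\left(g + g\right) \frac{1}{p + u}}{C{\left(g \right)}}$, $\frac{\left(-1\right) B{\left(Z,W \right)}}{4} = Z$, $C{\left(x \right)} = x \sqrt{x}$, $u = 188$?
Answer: $\frac{3332215098}{8290551163823} - \frac{531 \sqrt{19}}{16581102327646} \approx 0.00040193$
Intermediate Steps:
$C{\left(x \right)} = x^{\frac{3}{2}}$
$B{\left(Z,W \right)} = - 4 Z$
$U{\left(g,p \right)} = \frac{2}{\sqrt{g} \left(188 + p\right)}$ ($U{\left(g,p \right)} = \frac{\left(g + g\right) \frac{1}{p + 188}}{g^{\frac{3}{2}}} = \frac{2 g \frac{1}{188 + p}}{g^{\frac{3}{2}}} = \frac{2}{\sqrt{g} \left(188 + p\right)}$)
$\frac{1}{B{\left(-622,372 \right)} + U{\left(171,- 11 \left(15 - 14\right) \right)}} = \frac{1}{\left(-4\right) \left(-622\right) + \frac{2}{3 \sqrt{19} \left(188 - 11 \left(15 - 14\right)\right)}} = \frac{1}{2488 + \frac{2 \frac{\sqrt{19}}{57}}{188 - 11}} = \frac{1}{2488 + \frac{2 \frac{\sqrt{19}}{57}}{177}} = \frac{1}{2488 + 2 \frac{\sqrt{19}}{57} \cdot \frac{1}{177}} = \frac{1}{2488 + \frac{2 \sqrt{19}}{10089}}$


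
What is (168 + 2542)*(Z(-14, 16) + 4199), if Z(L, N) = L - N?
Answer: 11297990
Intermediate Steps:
(168 + 2542)*(Z(-14, 16) + 4199) = (168 + 2542)*((-14 - 1*16) + 4199) = 2710*((-14 - 16) + 4199) = 2710*(-30 + 4199) = 2710*4169 = 11297990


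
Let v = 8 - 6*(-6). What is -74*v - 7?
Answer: -3263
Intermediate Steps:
v = 44 (v = 8 + 36 = 44)
-74*v - 7 = -74*44 - 7 = -3256 - 7 = -3263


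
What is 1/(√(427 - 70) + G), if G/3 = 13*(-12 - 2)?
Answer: -26/14179 - √357/297759 ≈ -0.0018972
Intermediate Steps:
G = -546 (G = 3*(13*(-12 - 2)) = 3*(13*(-14)) = 3*(-182) = -546)
1/(√(427 - 70) + G) = 1/(√(427 - 70) - 546) = 1/(√357 - 546) = 1/(-546 + √357)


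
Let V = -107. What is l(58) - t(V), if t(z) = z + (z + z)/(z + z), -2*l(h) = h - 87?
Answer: 241/2 ≈ 120.50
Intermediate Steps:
l(h) = 87/2 - h/2 (l(h) = -(h - 87)/2 = -(-87 + h)/2 = 87/2 - h/2)
t(z) = 1 + z (t(z) = z + (2*z)/((2*z)) = z + (2*z)*(1/(2*z)) = z + 1 = 1 + z)
l(58) - t(V) = (87/2 - 1/2*58) - (1 - 107) = (87/2 - 29) - 1*(-106) = 29/2 + 106 = 241/2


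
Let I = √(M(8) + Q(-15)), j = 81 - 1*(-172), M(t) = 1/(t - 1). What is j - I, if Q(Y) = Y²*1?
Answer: 253 - 2*√2758/7 ≈ 238.00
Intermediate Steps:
Q(Y) = Y²
M(t) = 1/(-1 + t)
j = 253 (j = 81 + 172 = 253)
I = 2*√2758/7 (I = √(1/(-1 + 8) + (-15)²) = √(1/7 + 225) = √(⅐ + 225) = √(1576/7) = 2*√2758/7 ≈ 15.005)
j - I = 253 - 2*√2758/7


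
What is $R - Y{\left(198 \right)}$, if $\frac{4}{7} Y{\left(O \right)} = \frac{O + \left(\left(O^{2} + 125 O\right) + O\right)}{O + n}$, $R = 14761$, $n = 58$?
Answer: $\frac{7332407}{512} \approx 14321.0$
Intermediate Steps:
$Y{\left(O \right)} = \frac{7 \left(O^{2} + 127 O\right)}{4 \left(58 + O\right)}$ ($Y{\left(O \right)} = \frac{7 \frac{O + \left(\left(O^{2} + 125 O\right) + O\right)}{O + 58}}{4} = \frac{7 \frac{O + \left(O^{2} + 126 O\right)}{58 + O}}{4} = \frac{7 \frac{O^{2} + 127 O}{58 + O}}{4} = \frac{7 \left(O^{2} + 127 O\right)}{4 \left(58 + O\right)}$)
$R - Y{\left(198 \right)} = 14761 - \frac{7}{4} \cdot 198 \frac{1}{58 + 198} \left(127 + 198\right) = 14761 - \frac{7}{4} \cdot 198 \cdot \frac{1}{256} \cdot 325 = 14761 - \frac{225225}{512} = \frac{7332407}{512}$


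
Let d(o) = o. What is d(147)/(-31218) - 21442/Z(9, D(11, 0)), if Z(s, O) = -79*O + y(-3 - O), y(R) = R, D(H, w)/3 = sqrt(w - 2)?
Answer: 221243705/399621618 - 1715360*I*sqrt(2)/38403 ≈ 0.55363 - 63.169*I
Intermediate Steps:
D(H, w) = 3*sqrt(-2 + w) (D(H, w) = 3*sqrt(w - 2) = 3*sqrt(-2 + w))
Z(s, O) = -3 - 80*O (Z(s, O) = -79*O + (-3 - O) = -3 - 80*O)
d(147)/(-31218) - 21442/Z(9, D(11, 0)) = 147/(-31218) - 21442/(-3 - 240*sqrt(-2 + 0)) = 147*(-1/31218) - 21442/(-3 - 240*sqrt(-2)) = -49/10406 - 21442/(-3 - 240*I*sqrt(2))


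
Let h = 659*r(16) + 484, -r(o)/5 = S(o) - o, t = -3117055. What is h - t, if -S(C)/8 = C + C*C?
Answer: 10340179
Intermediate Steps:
S(C) = -8*C - 8*C**2 (S(C) = -8*(C + C*C) = -8*(C + C**2) = -8*C - 8*C**2)
r(o) = 5*o + 40*o*(1 + o) (r(o) = -5*(-8*o*(1 + o) - o) = -5*(-o - 8*o*(1 + o)) = 5*o + 40*o*(1 + o))
h = 7223124 (h = 659*(5*16*(9 + 8*16)) + 484 = 659*(5*16*(9 + 128)) + 484 = 659*(5*16*137) + 484 = 659*10960 + 484 = 7222640 + 484 = 7223124)
h - t = 7223124 - 1*(-3117055) = 7223124 + 3117055 = 10340179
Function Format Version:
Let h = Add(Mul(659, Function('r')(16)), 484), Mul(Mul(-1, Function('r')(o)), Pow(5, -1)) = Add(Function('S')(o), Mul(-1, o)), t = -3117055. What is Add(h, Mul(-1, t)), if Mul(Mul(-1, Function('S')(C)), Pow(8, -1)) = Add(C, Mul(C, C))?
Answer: 10340179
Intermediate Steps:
Function('S')(C) = Add(Mul(-8, C), Mul(-8, Pow(C, 2))) (Function('S')(C) = Mul(-8, Add(C, Mul(C, C))) = Mul(-8, Add(C, Pow(C, 2))) = Add(Mul(-8, C), Mul(-8, Pow(C, 2))))
Function('r')(o) = Add(Mul(5, o), Mul(40, o, Add(1, o))) (Function('r')(o) = Mul(-5, Add(Mul(-8, o, Add(1, o)), Mul(-1, o))) = Mul(-5, Add(Mul(-1, o), Mul(-8, o, Add(1, o)))) = Add(Mul(5, o), Mul(40, o, Add(1, o))))
h = 7223124 (h = Add(Mul(659, Mul(5, 16, Add(9, Mul(8, 16)))), 484) = Add(Mul(659, Mul(5, 16, Add(9, 128))), 484) = Add(Mul(659, Mul(5, 16, 137)), 484) = Add(Mul(659, 10960), 484) = Add(7222640, 484) = 7223124)
Add(h, Mul(-1, t)) = Add(7223124, Mul(-1, -3117055)) = Add(7223124, 3117055) = 10340179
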